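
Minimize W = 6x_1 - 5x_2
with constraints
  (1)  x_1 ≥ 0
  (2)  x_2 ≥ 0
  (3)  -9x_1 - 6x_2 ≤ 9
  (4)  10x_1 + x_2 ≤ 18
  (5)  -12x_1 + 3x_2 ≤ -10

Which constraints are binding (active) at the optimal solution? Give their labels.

Feasible corners and W = 6x_1 - 5x_2:
  (9/5, 0) → W = 54/5
  (5/6, 0) → W = 5
  (32/21, 58/21) → W = -14/3

The minimum is at (32/21, 58/21). Substituting into each constraint, equality holds for (4) and (5); the remaining constraints have slack.

(4) and (5)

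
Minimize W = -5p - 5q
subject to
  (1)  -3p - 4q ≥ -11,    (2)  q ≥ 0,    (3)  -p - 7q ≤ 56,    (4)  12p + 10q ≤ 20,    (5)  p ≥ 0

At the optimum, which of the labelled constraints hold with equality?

Vertices and W = -5p - 5q:
  (5/3, 0) → W = -25/3
  (0, 0) → W = 0
  (0, 2) → W = -10

The minimum is at (0, 2). Substituting into each constraint, equality holds for (4) and (5); the remaining constraints have slack.

(4) and (5)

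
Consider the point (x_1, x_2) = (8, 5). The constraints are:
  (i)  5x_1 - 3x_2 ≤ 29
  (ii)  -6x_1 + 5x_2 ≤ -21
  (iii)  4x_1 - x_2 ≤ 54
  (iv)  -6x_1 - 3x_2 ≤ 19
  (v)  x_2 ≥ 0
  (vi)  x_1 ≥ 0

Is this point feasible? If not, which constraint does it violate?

feasible

(i): 25 ≤ 29 ✓
(ii): -23 ≤ -21 ✓
(iii): 27 ≤ 54 ✓
(iv): -63 ≤ 19 ✓
(v): 5 ≥ 0 ✓
(vi): 8 ≥ 0 ✓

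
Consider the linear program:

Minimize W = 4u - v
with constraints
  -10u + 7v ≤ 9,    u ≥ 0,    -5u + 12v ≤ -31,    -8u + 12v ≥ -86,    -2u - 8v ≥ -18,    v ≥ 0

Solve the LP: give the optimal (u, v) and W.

u = 31/5, v = 0, minimum W = 124/5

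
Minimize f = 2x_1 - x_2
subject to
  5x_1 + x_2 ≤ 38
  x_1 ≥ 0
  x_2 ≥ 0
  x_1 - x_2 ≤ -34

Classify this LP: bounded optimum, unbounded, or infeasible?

Corner points and f = 2x_1 - x_2:
  (0, 38) → f = -38
  (2/3, 104/3) → f = -100/3
  (0, 34) → f = -34
The feasible region has finitely many vertices and no improving ray; the minimum is -38 at (0, 38).

bounded optimum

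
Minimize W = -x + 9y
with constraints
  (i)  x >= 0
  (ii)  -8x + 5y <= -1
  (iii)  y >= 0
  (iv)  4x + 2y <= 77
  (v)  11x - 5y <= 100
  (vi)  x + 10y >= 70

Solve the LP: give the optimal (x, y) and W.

x = 270/23, y = 134/23, minimum W = 936/23

Vertices and W = -x + 9y:
  (43/4, 17) → W = 569/4
  (72/17, 559/85) → W = 4671/85
  (195/14, 149/14) → W = 573/7
  (270/23, 134/23) → W = 936/23

The binding constraints are 11x - 5y = 100 and x + 10y = 70.
Solving simultaneously gives x = 270/23, y = 134/23.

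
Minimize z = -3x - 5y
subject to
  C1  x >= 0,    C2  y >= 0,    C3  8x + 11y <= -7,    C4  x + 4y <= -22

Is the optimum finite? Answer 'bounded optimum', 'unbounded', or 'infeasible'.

infeasible

The boundaries x = 0 and x + 4y = -22 meet at (0, -11/2), but that point violates y ≥ 0. Every candidate vertex is excluded by some other constraint, so the feasible region is empty.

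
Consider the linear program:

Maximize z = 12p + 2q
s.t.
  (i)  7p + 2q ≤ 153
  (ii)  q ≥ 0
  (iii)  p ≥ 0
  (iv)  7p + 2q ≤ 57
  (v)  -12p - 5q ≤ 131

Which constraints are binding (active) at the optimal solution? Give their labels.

Extreme points and z = 12p + 2q:
  (0, 0) → z = 0
  (57/7, 0) → z = 684/7
  (0, 57/2) → z = 57

The maximum is at (57/7, 0). Substituting into each constraint, equality holds for (ii) and (iv); the remaining constraints have slack.

(ii) and (iv)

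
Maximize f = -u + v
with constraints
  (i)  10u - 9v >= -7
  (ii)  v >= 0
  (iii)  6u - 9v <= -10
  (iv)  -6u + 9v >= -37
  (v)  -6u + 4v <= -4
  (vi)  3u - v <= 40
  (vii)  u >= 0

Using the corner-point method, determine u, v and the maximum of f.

u = 367/17, v = 421/17, maximum f = 54/17

Vertices and f = -u + v:
  (32/7, 41/7) → f = 9/7
  (367/17, 421/17) → f = 54/17
  (38/15, 14/5) → f = 4/15
  (370/21, 90/7) → f = -100/21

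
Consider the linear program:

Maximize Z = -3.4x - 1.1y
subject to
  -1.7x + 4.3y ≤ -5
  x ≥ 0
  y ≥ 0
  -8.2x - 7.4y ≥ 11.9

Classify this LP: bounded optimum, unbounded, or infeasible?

infeasible

The boundaries -1.7x + 4.3y = -5 and y = 0 meet at (50/17, 0), but that point violates -8.2x - 7.4y ≥ 11.9. Every candidate vertex is excluded by some other constraint, so the feasible region is empty.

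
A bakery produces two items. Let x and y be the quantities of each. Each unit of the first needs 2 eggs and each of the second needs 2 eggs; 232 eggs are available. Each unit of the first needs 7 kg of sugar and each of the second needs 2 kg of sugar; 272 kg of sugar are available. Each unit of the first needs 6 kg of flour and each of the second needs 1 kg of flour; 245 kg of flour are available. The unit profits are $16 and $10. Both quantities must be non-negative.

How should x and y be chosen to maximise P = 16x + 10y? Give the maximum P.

x = 8, y = 108, maximum P = 1208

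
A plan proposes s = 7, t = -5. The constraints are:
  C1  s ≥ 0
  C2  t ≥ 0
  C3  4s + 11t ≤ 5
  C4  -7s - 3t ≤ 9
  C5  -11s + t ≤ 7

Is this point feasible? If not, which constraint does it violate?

Constraint C2: t = -5, which is not ≥ 0. All other constraints are satisfied.

not feasible — violates C2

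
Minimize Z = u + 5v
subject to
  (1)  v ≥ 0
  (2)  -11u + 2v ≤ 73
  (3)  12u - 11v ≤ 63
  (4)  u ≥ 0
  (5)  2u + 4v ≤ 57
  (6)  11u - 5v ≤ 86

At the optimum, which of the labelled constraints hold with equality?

Extreme points and Z = u + 5v:
  (21/4, 0) → Z = 21/4
  (0, 0) → Z = 0
  (631/61, 339/61) → Z = 2326/61
  (0, 57/4) → Z = 285/4
  (629/54, 455/54) → Z = 484/9

The minimum is at (0, 0). Substituting into each constraint, equality holds for (1) and (4); the remaining constraints have slack.

(1) and (4)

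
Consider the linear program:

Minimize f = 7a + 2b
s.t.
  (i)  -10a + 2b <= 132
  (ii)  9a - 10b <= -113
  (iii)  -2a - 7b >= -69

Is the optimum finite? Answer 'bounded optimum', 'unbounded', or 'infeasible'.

Feasible corners and f = 7a + 2b:
  (-547/41, -29/41) → f = -3887/41
  (-393/37, 477/37) → f = -1797/37
  (-101/83, 847/83) → f = 987/83
The feasible region has finitely many vertices and no improving ray; the minimum is -3887/41 at (-547/41, -29/41).

bounded optimum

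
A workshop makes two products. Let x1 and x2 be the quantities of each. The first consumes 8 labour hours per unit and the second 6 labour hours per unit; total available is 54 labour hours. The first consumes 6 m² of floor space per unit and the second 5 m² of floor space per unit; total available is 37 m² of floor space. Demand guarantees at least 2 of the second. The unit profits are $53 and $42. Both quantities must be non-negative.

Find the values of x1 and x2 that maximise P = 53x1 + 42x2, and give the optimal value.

Corner points and P = 53x1 + 42x2:
  (0, 37/5) → P = 1554/5
  (0, 2) → P = 84
  (9/2, 2) → P = 645/2

x1 = 9/2, x2 = 2, maximum P = 645/2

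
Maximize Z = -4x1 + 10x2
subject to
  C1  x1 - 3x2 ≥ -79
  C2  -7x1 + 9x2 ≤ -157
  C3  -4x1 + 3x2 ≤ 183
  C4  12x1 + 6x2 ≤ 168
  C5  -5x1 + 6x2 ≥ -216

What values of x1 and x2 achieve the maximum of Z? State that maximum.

x1 = 409/25, x2 = -118/25, maximum Z = -2816/25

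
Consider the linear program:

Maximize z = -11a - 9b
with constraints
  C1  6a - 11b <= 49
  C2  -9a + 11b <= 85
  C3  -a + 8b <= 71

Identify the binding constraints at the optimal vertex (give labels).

C1 and C2

Vertices and z = -11a - 9b:
  (-134/3, -317/11) → z = 24773/33
  (1173/37, 475/37) → z = -17178/37
  (101/61, 554/61) → z = -6097/61

The maximum is at (-134/3, -317/11). Substituting into each constraint, equality holds for C1 and C2; the remaining constraints have slack.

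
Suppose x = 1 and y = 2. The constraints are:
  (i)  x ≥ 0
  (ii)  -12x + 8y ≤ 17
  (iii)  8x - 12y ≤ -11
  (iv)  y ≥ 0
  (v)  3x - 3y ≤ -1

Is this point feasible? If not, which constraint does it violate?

(i): 1 ≥ 0 ✓
(ii): 4 ≤ 17 ✓
(iii): -16 ≤ -11 ✓
(iv): 2 ≥ 0 ✓
(v): -3 ≤ -1 ✓

feasible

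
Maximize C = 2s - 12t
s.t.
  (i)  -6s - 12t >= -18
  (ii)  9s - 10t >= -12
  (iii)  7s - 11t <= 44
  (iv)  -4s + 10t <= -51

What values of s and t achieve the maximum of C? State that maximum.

s = -572/29, t = -480/29, maximum C = 4616/29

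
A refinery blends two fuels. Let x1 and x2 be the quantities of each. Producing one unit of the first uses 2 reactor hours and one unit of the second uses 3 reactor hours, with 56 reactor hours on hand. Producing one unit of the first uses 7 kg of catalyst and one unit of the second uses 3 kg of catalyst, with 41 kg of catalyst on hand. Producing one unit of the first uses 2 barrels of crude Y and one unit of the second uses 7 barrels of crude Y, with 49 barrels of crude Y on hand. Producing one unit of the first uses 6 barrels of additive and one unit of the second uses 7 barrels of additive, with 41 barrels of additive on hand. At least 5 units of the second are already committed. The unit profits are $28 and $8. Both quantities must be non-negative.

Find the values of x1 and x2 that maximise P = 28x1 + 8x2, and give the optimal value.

Corner points and P = 28x1 + 8x2:
  (0, 41/7) → P = 328/7
  (0, 5) → P = 40
  (1, 5) → P = 68

The optimum lies where 6x1 + 7x2 = 41 and x2 = 5.
Solving simultaneously gives x1 = 1, x2 = 5.

x1 = 1, x2 = 5, maximum P = 68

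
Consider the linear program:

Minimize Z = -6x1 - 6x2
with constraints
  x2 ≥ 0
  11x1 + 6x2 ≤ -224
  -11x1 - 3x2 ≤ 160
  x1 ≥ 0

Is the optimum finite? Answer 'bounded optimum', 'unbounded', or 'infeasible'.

infeasible

The boundaries x2 = 0 and x1 = 0 meet at (0, 0), but that point violates 11x1 + 6x2 ≤ -224. Every candidate vertex is excluded by some other constraint, so the feasible region is empty.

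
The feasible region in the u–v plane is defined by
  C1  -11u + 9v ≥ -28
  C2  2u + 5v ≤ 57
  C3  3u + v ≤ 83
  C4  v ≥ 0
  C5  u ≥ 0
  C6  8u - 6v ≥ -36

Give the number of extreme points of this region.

5

Pairwise boundary intersections that survive every other constraint:
  (653/73, 571/73)
  (28/11, 0)
  (81/26, 132/13)
  (0, 0)
  (0, 6)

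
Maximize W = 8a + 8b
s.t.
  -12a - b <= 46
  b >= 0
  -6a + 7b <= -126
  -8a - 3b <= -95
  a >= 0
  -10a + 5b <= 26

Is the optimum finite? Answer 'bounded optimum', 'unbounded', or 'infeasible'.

From the feasible point (21, 0), moving in the direction (7, 6) keeps every constraint satisfied while W increases without bound.

unbounded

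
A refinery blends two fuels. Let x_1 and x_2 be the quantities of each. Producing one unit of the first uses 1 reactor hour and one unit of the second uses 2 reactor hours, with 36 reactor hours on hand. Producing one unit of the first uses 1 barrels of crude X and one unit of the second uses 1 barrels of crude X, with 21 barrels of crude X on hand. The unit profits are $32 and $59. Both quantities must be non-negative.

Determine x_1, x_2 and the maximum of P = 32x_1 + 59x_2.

x_1 = 6, x_2 = 15, maximum P = 1077

Vertices and P = 32x_1 + 59x_2:
  (0, 0) → P = 0
  (0, 18) → P = 1062
  (21, 0) → P = 672
  (6, 15) → P = 1077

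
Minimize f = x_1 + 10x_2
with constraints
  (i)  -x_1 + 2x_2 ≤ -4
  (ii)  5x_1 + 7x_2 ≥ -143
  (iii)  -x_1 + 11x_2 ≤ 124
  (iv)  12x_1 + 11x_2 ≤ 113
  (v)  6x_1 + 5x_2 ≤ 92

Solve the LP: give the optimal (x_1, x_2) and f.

Corner points and f = x_1 + 10x_2:
  (-258/17, -163/17) → f = -1888/17
  (54/7, 13/7) → f = 184/7
  (1359/17, -1318/17) → f = -11821/17
  (149/2, -71) → f = -1271/2

At the optimal vertex, 5x_1 + 7x_2 = -143 and 6x_1 + 5x_2 = 92.
Solving simultaneously gives x_1 = 1359/17, x_2 = -1318/17.

x_1 = 1359/17, x_2 = -1318/17, minimum f = -11821/17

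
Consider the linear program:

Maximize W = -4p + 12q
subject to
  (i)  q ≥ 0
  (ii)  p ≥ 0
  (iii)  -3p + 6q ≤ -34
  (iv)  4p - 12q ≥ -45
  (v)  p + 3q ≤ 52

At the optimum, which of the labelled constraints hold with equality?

Feasible corners and W = -4p + 12q:
  (34/3, 0) → W = -136/3
  (52, 0) → W = -208
  (138/5, 122/15) → W = -64/5

The maximum is at (138/5, 122/15). Substituting into each constraint, equality holds for (iii) and (v); the remaining constraints have slack.

(iii) and (v)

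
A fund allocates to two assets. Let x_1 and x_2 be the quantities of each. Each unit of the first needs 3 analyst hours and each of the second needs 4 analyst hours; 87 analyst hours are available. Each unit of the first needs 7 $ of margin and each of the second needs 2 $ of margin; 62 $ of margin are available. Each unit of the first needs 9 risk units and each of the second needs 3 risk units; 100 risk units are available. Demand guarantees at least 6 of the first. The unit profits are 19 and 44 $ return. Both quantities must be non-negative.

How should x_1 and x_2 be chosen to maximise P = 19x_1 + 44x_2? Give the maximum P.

x_1 = 6, x_2 = 10, maximum P = 554

Vertices and P = 19x_1 + 44x_2:
  (62/7, 0) → P = 1178/7
  (6, 0) → P = 114
  (6, 10) → P = 554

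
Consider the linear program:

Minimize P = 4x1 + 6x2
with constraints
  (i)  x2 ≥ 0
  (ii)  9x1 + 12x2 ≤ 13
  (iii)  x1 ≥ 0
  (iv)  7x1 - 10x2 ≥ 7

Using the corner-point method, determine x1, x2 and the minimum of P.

x1 = 1, x2 = 0, minimum P = 4

Vertices and P = 4x1 + 6x2:
  (13/9, 0) → P = 52/9
  (1, 0) → P = 4
  (107/87, 14/87) → P = 512/87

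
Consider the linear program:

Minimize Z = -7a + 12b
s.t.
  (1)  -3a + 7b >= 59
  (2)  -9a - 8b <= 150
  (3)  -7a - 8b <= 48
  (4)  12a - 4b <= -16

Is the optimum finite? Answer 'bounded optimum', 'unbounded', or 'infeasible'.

bounded optimum

Extreme points and Z = -7a + 12b:
  (-808/73, 269/73) → Z = 8884/73
  (31/18, 55/6) → Z = 1763/18
  (-51, 309/8) → Z = 1641/2
The feasible region has finitely many vertices and no improving ray; the minimum is 1763/18 at (31/18, 55/6).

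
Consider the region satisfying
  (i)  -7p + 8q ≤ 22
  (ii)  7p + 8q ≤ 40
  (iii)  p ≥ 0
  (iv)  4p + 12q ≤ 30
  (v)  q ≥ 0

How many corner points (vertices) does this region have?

The feasible vertices (each the meet of two boundaries and inside every other half-plane) are:
  (60/13, 25/26)
  (40/7, 0)
  (0, 5/2)
  (0, 0)

4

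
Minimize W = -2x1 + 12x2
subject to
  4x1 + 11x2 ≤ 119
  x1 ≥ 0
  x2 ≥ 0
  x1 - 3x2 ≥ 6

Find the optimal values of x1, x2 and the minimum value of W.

Vertices and W = -2x1 + 12x2:
  (119/4, 0) → W = -119/2
  (423/23, 95/23) → W = 294/23
  (6, 0) → W = -12

x1 = 119/4, x2 = 0, minimum W = -119/2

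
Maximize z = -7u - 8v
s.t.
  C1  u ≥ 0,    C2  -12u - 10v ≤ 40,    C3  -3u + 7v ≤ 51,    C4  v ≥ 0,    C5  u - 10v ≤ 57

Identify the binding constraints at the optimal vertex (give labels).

Corner points and z = -7u - 8v:
  (0, 51/7) → z = -408/7
  (0, 0) → z = 0
  (57, 0) → z = -399
The feasible region is unbounded (it extends along (10, 1), (7, 3)), but z strictly decreases along every unbounded feasible direction, so there is no improving ray and the maximum is attained at a vertex.

The maximum is at (0, 0). Substituting into each constraint, equality holds for C1 and C4; the remaining constraints have slack.

C1 and C4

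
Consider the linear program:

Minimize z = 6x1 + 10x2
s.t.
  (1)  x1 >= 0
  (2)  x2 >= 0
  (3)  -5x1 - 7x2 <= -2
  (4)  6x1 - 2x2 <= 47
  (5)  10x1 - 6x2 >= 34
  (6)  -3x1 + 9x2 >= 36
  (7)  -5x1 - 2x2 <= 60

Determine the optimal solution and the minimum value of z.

x1 = 29/4, x2 = 77/12, minimum z = 323/3

Vertices and z = 6x1 + 10x2:
  (107/8, 133/8) → z = 493/2
  (165/16, 119/16) → z = 545/4
  (29/4, 77/12) → z = 323/3

The binding constraints are 10x1 - 6x2 = 34 and -3x1 + 9x2 = 36.
Solving simultaneously gives x1 = 29/4, x2 = 77/12.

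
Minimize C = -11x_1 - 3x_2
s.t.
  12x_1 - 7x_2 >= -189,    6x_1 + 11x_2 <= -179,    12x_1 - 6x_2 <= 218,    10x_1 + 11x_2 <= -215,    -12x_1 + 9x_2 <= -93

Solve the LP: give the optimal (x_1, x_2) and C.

The feasible region is unbounded (it extends along (-7, -12), (-1, -2)), but C strictly increases along every unbounded feasible direction, so there is no improving ray and the minimum is attained at a vertex.

The optimum lies where 12x_1 - 6x_2 = 218 and 10x_1 + 11x_2 = -215.
Solving simultaneously gives x_1 = 277/48, x_2 = -595/24.

x_1 = 277/48, x_2 = -595/24, minimum C = 523/48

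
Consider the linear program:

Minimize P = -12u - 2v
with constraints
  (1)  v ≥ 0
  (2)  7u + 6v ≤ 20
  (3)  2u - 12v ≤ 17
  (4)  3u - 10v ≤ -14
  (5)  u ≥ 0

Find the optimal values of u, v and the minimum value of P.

u = 29/22, v = 79/44, minimum P = -427/22

Vertices and P = -12u - 2v:
  (29/22, 79/44) → P = -427/22
  (0, 10/3) → P = -20/3
  (0, 7/5) → P = -14/5

At the optimal vertex, 7u + 6v = 20 and 3u - 10v = -14.
Solving simultaneously gives u = 29/22, v = 79/44.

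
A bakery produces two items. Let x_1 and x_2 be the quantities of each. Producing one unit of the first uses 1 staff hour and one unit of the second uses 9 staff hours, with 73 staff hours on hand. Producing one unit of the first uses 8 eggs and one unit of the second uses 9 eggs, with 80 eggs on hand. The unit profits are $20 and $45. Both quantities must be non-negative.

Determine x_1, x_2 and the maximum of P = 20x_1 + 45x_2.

x_1 = 1, x_2 = 8, maximum P = 380

Extreme points and P = 20x_1 + 45x_2:
  (0, 0) → P = 0
  (0, 73/9) → P = 365
  (10, 0) → P = 200
  (1, 8) → P = 380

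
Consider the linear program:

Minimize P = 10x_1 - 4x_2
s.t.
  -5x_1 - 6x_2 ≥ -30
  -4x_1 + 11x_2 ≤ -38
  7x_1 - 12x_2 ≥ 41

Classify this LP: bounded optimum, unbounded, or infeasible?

unbounded

From the feasible point (558/79, -70/79), moving in the direction (-12, -7) keeps every constraint satisfied while P decreases without bound.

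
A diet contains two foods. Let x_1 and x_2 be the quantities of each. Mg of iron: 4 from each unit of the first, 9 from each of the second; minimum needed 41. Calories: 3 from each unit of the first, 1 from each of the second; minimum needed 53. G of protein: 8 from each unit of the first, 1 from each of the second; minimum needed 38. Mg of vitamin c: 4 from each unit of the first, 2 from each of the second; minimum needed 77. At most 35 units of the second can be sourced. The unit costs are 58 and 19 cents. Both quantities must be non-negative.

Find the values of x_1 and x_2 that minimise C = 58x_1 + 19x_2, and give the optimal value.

Corner points and C = 58x_1 + 19x_2:
  (77/4, 0) → C = 2233/2
  (29/2, 19/2) → C = 2043/2
  (6, 35) → C = 1013
The feasible region is unbounded (it extends along (1, 0)), but C strictly increases along every unbounded feasible direction, so there is no improving ray and the minimum is attained at a vertex.

x_1 = 6, x_2 = 35, minimum C = 1013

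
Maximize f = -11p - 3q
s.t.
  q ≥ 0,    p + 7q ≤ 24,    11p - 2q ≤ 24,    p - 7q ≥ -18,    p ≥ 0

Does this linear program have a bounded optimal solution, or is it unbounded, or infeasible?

Extreme points and f = -11p - 3q:
  (24/11, 0) → f = -24
  (0, 0) → f = 0
  (68/25, 74/25) → f = -194/5
  (0, 18/7) → f = -54/7
The feasible region has finitely many vertices and no improving ray; the maximum is 0 at (0, 0).

bounded optimum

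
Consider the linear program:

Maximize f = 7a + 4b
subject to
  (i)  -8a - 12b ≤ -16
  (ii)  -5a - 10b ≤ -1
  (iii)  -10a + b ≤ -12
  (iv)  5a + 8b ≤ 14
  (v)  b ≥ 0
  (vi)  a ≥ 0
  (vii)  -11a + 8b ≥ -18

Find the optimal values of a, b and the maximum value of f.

The optimum lies where 5a + 8b = 14 and -11a + 8b = -18.
Solving simultaneously gives a = 2, b = 1/2.

a = 2, b = 1/2, maximum f = 16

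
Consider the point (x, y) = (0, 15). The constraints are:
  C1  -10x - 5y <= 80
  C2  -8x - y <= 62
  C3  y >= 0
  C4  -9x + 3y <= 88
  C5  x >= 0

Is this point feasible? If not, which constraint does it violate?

C1: -75 ≤ 80 ✓
C2: -15 ≤ 62 ✓
C3: 15 ≥ 0 ✓
C4: 45 ≤ 88 ✓
C5: 0 ≥ 0 ✓

feasible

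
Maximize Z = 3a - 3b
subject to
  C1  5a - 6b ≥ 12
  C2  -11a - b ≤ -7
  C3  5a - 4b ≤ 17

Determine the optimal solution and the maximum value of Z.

The optimum lies where -11a - b = -7 and 5a - 4b = 17.
Solving simultaneously gives a = 45/49, b = -152/49.

a = 45/49, b = -152/49, maximum Z = 591/49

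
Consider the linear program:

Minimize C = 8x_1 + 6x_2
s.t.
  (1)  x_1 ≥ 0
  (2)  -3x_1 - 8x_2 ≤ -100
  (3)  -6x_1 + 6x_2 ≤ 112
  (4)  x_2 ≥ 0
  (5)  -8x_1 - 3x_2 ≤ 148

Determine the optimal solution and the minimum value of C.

x_1 = 0, x_2 = 25/2, minimum C = 75

Feasible corners and C = 8x_1 + 6x_2:
  (0, 25/2) → C = 75
  (0, 56/3) → C = 112
  (100/3, 0) → C = 800/3
The feasible region is unbounded (it extends along (1, 0), (1, 1)), but C strictly increases along every unbounded feasible direction, so there is no improving ray and the minimum is attained at a vertex.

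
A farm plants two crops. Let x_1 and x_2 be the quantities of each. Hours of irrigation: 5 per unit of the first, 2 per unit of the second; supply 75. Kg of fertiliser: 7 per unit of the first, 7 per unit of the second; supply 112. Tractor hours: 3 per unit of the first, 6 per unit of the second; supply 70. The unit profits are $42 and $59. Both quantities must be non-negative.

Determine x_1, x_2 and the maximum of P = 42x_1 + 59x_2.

x_1 = 26/3, x_2 = 22/3, maximum P = 2390/3

Extreme points and P = 42x_1 + 59x_2:
  (0, 0) → P = 0
  (0, 35/3) → P = 2065/3
  (15, 0) → P = 630
  (43/3, 5/3) → P = 2101/3
  (26/3, 22/3) → P = 2390/3

The binding constraints are 7x_1 + 7x_2 = 112 and 3x_1 + 6x_2 = 70.
Solving simultaneously gives x_1 = 26/3, x_2 = 22/3.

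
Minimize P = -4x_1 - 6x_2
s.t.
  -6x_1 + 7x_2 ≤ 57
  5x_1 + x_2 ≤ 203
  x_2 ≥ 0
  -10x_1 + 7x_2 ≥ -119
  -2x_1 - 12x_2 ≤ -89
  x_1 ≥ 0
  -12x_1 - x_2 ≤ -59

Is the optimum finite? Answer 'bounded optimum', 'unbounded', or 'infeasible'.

bounded optimum

Corner points and P = -4x_1 - 6x_2:
  (1364/41, 1503/41) → P = -14474/41
  (178/45, 173/15) → P = -3826/45
  (308/9, 287/9) → P = -2954/9
  (2051/134, 326/67) → P = -6058/67
  (619/142, 475/71) → P = -4088/71
The feasible region has finitely many vertices and no improving ray; the minimum is -14474/41 at (1364/41, 1503/41).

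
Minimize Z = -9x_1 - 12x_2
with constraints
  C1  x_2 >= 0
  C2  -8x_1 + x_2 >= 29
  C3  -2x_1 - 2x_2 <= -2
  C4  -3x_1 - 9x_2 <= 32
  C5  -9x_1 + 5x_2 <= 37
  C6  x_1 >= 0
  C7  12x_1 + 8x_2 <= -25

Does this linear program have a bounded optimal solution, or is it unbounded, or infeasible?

infeasible

The boundaries x_1 = 0 and 12x_1 + 8x_2 = -25 meet at (0, -25/8), but that point violates x_2 ≥ 0. Every candidate vertex is excluded by some other constraint, so the feasible region is empty.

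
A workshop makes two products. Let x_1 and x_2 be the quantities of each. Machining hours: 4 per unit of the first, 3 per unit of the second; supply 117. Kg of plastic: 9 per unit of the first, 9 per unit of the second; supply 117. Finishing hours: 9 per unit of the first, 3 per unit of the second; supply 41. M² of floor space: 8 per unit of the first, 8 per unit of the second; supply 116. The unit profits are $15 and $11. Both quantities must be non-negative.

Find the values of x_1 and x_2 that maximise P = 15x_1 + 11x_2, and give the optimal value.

Feasible corners and P = 15x_1 + 11x_2:
  (0, 0) → P = 0
  (0, 13) → P = 143
  (41/9, 0) → P = 205/3
  (1/3, 38/3) → P = 433/3

x_1 = 1/3, x_2 = 38/3, maximum P = 433/3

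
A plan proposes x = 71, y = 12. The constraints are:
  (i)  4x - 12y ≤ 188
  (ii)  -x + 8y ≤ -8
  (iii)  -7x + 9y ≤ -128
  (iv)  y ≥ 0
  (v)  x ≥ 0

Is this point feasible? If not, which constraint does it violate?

Constraint (ii): -x + 8y = 25, which is not ≤ -8. All other constraints are satisfied.

not feasible — violates (ii)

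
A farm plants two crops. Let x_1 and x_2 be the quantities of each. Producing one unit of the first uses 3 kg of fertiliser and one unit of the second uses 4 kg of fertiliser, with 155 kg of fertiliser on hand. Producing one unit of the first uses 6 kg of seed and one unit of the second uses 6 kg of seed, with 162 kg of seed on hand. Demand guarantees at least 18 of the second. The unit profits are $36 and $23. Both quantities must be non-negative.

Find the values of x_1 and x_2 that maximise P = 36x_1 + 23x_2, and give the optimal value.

x_1 = 9, x_2 = 18, maximum P = 738

Corner points and P = 36x_1 + 23x_2:
  (0, 27) → P = 621
  (0, 18) → P = 414
  (9, 18) → P = 738

The optimum lies where 6x_1 + 6x_2 = 162 and x_2 = 18.
Solving simultaneously gives x_1 = 9, x_2 = 18.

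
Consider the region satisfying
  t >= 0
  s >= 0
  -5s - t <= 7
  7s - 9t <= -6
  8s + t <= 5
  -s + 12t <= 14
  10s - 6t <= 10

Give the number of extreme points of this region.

Pairwise boundary intersections that survive every other constraint:
  (0, 2/3)
  (0, 7/6)
  (39/79, 83/79)
  (46/97, 117/97)

4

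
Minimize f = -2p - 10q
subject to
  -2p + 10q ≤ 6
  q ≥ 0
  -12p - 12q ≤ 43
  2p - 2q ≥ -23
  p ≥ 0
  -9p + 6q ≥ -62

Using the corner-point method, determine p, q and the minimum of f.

p = 328/39, q = 89/39, minimum f = -1546/39

Extreme points and f = -2p - 10q:
  (0, 3/5) → f = -6
  (328/39, 89/39) → f = -1546/39
  (0, 0) → f = 0
  (62/9, 0) → f = -124/9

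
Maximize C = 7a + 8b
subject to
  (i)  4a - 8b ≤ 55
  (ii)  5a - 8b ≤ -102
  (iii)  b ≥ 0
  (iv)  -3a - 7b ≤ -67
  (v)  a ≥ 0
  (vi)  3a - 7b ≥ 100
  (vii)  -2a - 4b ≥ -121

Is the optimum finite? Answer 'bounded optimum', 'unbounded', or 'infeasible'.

infeasible

The boundaries 5a - 8b = -102 and a = 0 meet at (0, 51/4), but that point violates 3a - 7b ≥ 100. Every candidate vertex is excluded by some other constraint, so the feasible region is empty.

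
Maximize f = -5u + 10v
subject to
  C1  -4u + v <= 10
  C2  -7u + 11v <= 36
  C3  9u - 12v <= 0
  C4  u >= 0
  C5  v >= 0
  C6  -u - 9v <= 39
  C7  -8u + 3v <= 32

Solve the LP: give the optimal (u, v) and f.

u = 144/5, v = 108/5, maximum f = 72

Vertices and f = -5u + 10v:
  (144/5, 108/5) → f = 72
  (0, 36/11) → f = 360/11
  (0, 0) → f = 0

The optimum lies where -7u + 11v = 36 and 9u - 12v = 0.
Solving simultaneously gives u = 144/5, v = 108/5.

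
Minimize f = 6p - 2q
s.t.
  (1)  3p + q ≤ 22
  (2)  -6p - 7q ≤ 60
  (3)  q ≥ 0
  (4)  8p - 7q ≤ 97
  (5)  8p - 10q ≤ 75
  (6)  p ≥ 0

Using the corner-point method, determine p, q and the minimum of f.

p = 0, q = 22, minimum f = -44

Extreme points and f = 6p - 2q:
  (22/3, 0) → f = 44
  (0, 22) → f = -44
  (0, 0) → f = 0

At the optimal vertex, 3p + q = 22 and p = 0.
Solving simultaneously gives p = 0, q = 22.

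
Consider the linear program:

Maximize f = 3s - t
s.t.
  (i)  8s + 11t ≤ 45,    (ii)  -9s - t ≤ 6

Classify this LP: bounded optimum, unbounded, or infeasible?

unbounded

From the feasible point (-111/91, 453/91), moving in the direction (1, -9) keeps every constraint satisfied while f increases without bound.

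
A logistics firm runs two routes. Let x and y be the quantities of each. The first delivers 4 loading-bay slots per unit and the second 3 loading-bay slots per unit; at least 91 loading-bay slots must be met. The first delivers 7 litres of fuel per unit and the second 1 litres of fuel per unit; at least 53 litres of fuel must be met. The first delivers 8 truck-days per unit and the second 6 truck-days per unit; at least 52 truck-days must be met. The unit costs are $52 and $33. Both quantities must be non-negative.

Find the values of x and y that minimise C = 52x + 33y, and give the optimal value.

Extreme points and C = 52x + 33y:
  (0, 53) → C = 1749
  (91/4, 0) → C = 1183
  (4, 25) → C = 1033
The feasible region is unbounded (it extends along (0, 1), (1, 0)), but C strictly increases along every unbounded feasible direction, so there is no improving ray and the minimum is attained at a vertex.

The optimum lies where 4x + 3y = 91 and 7x + y = 53.
Solving simultaneously gives x = 4, y = 25.

x = 4, y = 25, minimum C = 1033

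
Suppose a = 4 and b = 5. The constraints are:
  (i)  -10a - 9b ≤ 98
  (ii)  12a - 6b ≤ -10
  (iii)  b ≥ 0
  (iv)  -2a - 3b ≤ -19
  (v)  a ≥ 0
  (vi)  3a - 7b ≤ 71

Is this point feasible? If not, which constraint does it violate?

Constraint (ii): 12a - 6b = 18, which is not ≤ -10. All other constraints are satisfied.

not feasible — violates (ii)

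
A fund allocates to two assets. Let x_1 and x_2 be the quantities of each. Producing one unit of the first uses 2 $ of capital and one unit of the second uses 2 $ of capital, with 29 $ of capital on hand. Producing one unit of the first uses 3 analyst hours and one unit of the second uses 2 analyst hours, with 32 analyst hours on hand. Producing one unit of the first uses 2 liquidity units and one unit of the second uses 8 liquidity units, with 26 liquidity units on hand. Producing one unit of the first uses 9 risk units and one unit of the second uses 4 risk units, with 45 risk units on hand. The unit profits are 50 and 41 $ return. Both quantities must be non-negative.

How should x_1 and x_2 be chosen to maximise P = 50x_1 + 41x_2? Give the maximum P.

Feasible corners and P = 50x_1 + 41x_2:
  (0, 0) → P = 0
  (0, 13/4) → P = 533/4
  (5, 0) → P = 250
  (4, 9/4) → P = 1169/4

x_1 = 4, x_2 = 9/4, maximum P = 1169/4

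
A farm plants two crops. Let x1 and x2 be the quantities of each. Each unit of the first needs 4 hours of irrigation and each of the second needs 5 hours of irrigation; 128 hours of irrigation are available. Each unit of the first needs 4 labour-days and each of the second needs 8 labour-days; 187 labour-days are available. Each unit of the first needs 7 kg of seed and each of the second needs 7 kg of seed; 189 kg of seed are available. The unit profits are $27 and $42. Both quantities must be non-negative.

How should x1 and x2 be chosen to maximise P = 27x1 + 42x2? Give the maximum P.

x1 = 29/4, x2 = 79/4, maximum P = 4101/4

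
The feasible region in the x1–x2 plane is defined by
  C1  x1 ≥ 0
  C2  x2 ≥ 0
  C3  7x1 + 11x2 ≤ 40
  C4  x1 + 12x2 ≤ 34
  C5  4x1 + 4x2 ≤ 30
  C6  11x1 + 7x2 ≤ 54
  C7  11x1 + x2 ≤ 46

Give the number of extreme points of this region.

Intersecting each pair of boundary lines and keeping only the points that satisfy every inequality leaves:
  (0, 0)
  (0, 17/6)
  (46/11, 0)
  (106/73, 198/73)
  (233/57, 59/57)

5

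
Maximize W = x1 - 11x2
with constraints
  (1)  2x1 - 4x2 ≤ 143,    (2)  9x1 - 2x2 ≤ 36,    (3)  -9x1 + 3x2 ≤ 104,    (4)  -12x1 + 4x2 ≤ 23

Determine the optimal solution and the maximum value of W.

x1 = -83/5, x2 = -881/20, maximum W = 9359/20

The optimum lies where 2x1 - 4x2 = 143 and -12x1 + 4x2 = 23.
Solving simultaneously gives x1 = -83/5, x2 = -881/20.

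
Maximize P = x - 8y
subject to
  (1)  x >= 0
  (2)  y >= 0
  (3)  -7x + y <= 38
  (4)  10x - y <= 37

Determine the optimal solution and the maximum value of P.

x = 37/10, y = 0, maximum P = 37/10

Corner points and P = x - 8y:
  (0, 0) → P = 0
  (0, 38) → P = -304
  (37/10, 0) → P = 37/10
  (25, 213) → P = -1679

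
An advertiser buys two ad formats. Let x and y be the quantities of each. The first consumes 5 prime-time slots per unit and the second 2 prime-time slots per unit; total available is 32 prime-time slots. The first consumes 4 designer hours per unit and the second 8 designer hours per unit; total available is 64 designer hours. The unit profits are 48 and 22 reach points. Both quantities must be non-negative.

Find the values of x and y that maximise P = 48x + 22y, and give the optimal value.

x = 4, y = 6, maximum P = 324

Vertices and P = 48x + 22y:
  (0, 0) → P = 0
  (0, 8) → P = 176
  (32/5, 0) → P = 1536/5
  (4, 6) → P = 324

The optimum lies where 5x + 2y = 32 and 4x + 8y = 64.
Solving simultaneously gives x = 4, y = 6.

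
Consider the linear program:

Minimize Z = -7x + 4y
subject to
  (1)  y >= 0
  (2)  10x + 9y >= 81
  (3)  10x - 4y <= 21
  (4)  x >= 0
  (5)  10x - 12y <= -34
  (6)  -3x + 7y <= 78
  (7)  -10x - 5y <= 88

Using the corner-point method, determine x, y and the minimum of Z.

x = 97/20, y = 55/8, minimum Z = -129/20

Feasible corners and Z = -7x + 4y:
  (0, 9) → Z = 36
  (111/35, 115/21) → Z = -31/105
  (97/20, 55/8) → Z = -129/20
  (459/58, 843/58) → Z = 159/58
  (0, 78/7) → Z = 312/7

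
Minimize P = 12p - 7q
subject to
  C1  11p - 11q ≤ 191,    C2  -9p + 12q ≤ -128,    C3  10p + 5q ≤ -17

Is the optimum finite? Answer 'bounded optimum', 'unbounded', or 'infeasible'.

From the feasible point (256/55, -699/55), moving in the direction (-11, -11) keeps every constraint satisfied while P decreases without bound.

unbounded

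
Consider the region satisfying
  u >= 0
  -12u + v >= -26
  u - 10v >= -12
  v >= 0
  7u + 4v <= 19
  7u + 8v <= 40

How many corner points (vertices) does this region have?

5

Intersecting each pair of boundary lines and keeping only the points that satisfy every inequality leaves:
  (0, 6/5)
  (0, 0)
  (13/6, 0)
  (123/55, 46/55)
  (71/37, 103/74)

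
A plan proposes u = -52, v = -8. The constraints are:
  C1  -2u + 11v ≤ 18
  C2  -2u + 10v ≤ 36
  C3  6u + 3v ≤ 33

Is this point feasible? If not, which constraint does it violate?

C1: 16 ≤ 18 ✓
C2: 24 ≤ 36 ✓
C3: -336 ≤ 33 ✓

feasible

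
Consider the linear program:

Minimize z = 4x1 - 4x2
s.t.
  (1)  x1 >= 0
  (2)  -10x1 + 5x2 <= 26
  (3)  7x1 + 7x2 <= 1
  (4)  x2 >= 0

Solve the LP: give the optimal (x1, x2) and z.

Extreme points and z = 4x1 - 4x2:
  (0, 1/7) → z = -4/7
  (0, 0) → z = 0
  (1/7, 0) → z = 4/7

At the optimal vertex, x1 = 0 and 7x1 + 7x2 = 1.
Solving simultaneously gives x1 = 0, x2 = 1/7.

x1 = 0, x2 = 1/7, minimum z = -4/7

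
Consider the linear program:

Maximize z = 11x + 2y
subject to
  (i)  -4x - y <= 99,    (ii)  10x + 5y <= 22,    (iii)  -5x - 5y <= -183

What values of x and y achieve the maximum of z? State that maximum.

x = -161/5, y = 344/5, maximum z = -1083/5

Extreme points and z = 11x + 2y:
  (-517/10, 539/5) → z = -3531/10
  (-226/5, 409/5) → z = -1668/5
  (-161/5, 344/5) → z = -1083/5

The optimum lies where 10x + 5y = 22 and -5x - 5y = -183.
Solving simultaneously gives x = -161/5, y = 344/5.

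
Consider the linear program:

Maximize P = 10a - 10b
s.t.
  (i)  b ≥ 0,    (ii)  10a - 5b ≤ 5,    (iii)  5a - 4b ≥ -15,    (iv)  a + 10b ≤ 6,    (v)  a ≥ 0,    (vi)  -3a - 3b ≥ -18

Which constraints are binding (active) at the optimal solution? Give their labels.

(i) and (ii)

Corner points and P = 10a - 10b:
  (1/2, 0) → P = 5
  (0, 0) → P = 0
  (16/21, 11/21) → P = 50/21
  (0, 3/5) → P = -6

The maximum is at (1/2, 0). Substituting into each constraint, equality holds for (i) and (ii); the remaining constraints have slack.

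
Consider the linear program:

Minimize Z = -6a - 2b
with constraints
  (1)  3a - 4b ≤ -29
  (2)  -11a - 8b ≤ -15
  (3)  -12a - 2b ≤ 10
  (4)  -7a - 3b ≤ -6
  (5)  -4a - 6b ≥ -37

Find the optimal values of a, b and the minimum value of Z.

Feasible corners and Z = -6a - 2b:
  (-63/37, 221/37) → Z = -64/37
  (-13/17, 227/34) → Z = -149/17
  (-21/11, 71/11) → Z = -16/11
  (-67/32, 121/16) → Z = -41/16

a = -13/17, b = 227/34, minimum Z = -149/17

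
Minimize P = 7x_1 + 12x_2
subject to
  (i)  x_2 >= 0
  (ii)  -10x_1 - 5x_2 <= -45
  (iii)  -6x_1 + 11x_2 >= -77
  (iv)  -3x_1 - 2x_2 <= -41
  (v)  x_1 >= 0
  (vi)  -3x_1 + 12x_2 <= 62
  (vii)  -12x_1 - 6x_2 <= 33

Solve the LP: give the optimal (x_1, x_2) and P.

x_1 = 121/9, x_2 = 1/3, minimum P = 883/9

Corner points and P = 7x_1 + 12x_2:
  (121/9, 1/3) → P = 883/9
  (1606/39, 201/13) → P = 18478/39
  (184/21, 103/14) → P = 3142/21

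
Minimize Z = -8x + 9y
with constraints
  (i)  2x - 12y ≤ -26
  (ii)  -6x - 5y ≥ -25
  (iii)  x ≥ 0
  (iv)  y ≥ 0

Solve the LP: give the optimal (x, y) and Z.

The optimum lies where 2x - 12y = -26 and -6x - 5y = -25.
Solving simultaneously gives x = 85/41, y = 103/41.

x = 85/41, y = 103/41, minimum Z = 247/41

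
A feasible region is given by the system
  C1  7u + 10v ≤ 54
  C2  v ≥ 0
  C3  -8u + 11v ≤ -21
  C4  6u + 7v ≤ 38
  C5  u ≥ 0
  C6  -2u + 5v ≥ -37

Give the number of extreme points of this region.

3

Of the 15 pairwise boundary intersections, those satisfying every inequality are:
  (21/8, 0)
  (19/3, 0)
  (565/122, 89/61)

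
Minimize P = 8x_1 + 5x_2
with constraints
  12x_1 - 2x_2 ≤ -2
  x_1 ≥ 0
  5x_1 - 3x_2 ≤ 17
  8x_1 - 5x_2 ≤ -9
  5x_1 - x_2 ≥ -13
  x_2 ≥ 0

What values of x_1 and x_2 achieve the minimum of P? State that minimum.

Corner points and P = 8x_1 + 5x_2:
  (2/11, 23/11) → P = 131/11
  (12, 73) → P = 461
  (0, 9/5) → P = 9
  (0, 13) → P = 65

x_1 = 0, x_2 = 9/5, minimum P = 9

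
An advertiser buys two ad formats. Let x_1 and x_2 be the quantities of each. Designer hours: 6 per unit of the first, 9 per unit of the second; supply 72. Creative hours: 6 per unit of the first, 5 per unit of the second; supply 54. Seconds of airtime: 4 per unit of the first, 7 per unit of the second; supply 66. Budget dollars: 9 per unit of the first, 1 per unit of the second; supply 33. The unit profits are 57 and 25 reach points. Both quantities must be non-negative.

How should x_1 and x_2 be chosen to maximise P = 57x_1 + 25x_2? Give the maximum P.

Feasible corners and P = 57x_1 + 25x_2:
  (0, 0) → P = 0
  (0, 8) → P = 200
  (11/3, 0) → P = 209
  (3, 6) → P = 321

At the optimal vertex, 6x_1 + 9x_2 = 72 and 9x_1 + x_2 = 33.
Solving simultaneously gives x_1 = 3, x_2 = 6.

x_1 = 3, x_2 = 6, maximum P = 321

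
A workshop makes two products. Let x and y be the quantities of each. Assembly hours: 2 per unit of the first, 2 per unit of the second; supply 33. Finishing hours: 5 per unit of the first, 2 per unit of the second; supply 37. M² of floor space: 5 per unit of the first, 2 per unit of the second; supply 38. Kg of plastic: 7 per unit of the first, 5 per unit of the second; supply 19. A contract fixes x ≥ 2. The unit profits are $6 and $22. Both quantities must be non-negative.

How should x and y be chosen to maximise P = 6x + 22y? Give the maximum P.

x = 2, y = 1, maximum P = 34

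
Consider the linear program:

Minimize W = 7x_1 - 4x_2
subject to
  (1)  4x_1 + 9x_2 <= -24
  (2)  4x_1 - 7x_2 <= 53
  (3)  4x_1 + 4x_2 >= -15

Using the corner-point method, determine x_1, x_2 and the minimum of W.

Vertices and W = 7x_1 - 4x_2:
  (309/64, -77/16) → W = 3395/64
  (-39/20, -9/5) → W = -129/20
  (107/44, -68/11) → W = 167/4

x_1 = -39/20, x_2 = -9/5, minimum W = -129/20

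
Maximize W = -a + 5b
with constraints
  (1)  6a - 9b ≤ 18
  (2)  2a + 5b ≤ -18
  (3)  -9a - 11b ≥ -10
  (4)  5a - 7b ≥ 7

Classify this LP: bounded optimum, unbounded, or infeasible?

Vertices and W = -a + 5b:
  (-3/2, -3) → W = -27/2
  (-21, -16) → W = -59
  (-7/3, -8/3) → W = -11
The feasible region has finitely many vertices and no improving ray; the maximum is -11 at (-7/3, -8/3).

bounded optimum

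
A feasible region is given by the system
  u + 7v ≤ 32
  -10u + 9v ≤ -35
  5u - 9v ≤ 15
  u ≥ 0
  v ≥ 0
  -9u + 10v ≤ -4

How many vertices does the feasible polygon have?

Intersecting each pair of boundary lines and keeping only the points that satisfy every inequality leaves:
  (533/79, 285/79)
  (393/44, 145/44)
  (4, 5/9)

3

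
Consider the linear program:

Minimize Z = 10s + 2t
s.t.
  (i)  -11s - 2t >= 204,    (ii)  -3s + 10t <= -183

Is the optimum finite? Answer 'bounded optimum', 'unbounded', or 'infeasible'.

unbounded

From the feasible point (-837/58, -2625/116), moving in the direction (2, -11) keeps every constraint satisfied while Z decreases without bound.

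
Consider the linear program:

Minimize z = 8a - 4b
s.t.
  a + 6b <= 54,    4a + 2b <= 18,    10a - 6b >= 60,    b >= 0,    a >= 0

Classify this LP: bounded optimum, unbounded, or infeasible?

infeasible

The boundaries a + 6b = 54 and 4a + 2b = 18 meet at (0, 9), but that point violates 10a - 6b ≥ 60. Every candidate vertex is excluded by some other constraint, so the feasible region is empty.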